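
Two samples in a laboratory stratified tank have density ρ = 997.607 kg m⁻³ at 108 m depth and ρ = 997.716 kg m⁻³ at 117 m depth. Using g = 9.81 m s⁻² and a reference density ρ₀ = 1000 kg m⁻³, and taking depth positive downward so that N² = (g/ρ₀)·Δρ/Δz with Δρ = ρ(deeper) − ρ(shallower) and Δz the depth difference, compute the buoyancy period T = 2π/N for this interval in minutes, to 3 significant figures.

Δρ = 997.716 − 997.607 = 0.109 kg m⁻³ over Δz = 117 − 108 = 9 m.
N² = (9.81/1000) × (0.109/9) = 1.1881 × 10⁻⁴ s⁻².
N = √(1.1881 × 10⁻⁴) = 0.010900 rad s⁻¹, so T = 2π/N = 576.44 s = 9.6073 min ≈ 9.61 min.

9.61 min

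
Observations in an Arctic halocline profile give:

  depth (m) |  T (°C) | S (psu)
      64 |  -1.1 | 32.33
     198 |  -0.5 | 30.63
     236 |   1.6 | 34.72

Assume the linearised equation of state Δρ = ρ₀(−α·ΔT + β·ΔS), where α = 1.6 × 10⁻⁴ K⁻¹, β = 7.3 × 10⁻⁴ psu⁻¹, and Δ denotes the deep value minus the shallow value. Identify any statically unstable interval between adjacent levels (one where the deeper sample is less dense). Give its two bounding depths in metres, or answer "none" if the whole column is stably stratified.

Evaluate Δρ/ρ₀ = −αΔT + βΔS across each adjacent pair:
  64–198 m: −αΔT+βΔS = −(1.6 × 10⁻⁴)(+0.6)+(7.3 × 10⁻⁴)(-1.70) = -1.3 × 10⁻³ → UNSTABLE
  198–236 m: −αΔT+βΔS = −(1.6 × 10⁻⁴)(+2.1)+(7.3 × 10⁻⁴)(+4.09) = 2.6 × 10⁻³ → stable
The 64–198 m interval has Δρ < 0: lighter water underlies denser water.

64–198 m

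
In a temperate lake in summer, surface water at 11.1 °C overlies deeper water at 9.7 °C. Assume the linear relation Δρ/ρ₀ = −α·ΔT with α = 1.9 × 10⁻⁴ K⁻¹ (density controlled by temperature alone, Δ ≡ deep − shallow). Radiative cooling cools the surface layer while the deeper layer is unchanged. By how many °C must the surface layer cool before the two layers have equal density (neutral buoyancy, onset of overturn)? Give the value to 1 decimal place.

With temperature the only control, equal density requires T_surf′ = T_deep.
T_surf′ = 9.7 °C.
Cooling required: 11.1 − 9.7 = 1.4 °C.

1.4 °C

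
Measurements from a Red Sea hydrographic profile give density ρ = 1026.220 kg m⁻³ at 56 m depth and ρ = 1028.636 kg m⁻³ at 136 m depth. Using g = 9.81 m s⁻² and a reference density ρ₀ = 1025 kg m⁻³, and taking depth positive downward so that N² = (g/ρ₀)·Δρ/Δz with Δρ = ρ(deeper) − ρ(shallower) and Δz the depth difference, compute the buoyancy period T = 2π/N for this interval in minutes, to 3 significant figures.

6.16 min

Δρ = 1028.636 − 1026.220 = 2.416 kg m⁻³ over Δz = 136 − 56 = 80 m.
N² = (9.81/1025) × (2.416/80) = 2.8904 × 10⁻⁴ s⁻².
N = √(2.8904 × 10⁻⁴) = 0.017001 rad s⁻¹, so T = 2π/N = 369.58 s = 6.1597 min ≈ 6.16 min.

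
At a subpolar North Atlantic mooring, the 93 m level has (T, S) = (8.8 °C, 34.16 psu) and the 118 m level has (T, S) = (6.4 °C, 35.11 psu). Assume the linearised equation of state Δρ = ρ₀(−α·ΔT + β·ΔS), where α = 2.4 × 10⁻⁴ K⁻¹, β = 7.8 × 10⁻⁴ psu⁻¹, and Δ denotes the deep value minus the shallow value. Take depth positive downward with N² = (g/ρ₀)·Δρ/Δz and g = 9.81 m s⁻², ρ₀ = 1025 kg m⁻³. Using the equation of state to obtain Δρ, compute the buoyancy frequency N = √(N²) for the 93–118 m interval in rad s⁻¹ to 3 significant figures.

0.0227 rad s⁻¹

ΔT = -2.4 K, ΔS = +0.95 psu (deep − shallow).
Δρ/ρ₀ = −αΔT + βΔS = 5.76 × 10⁻⁴ + 7.41 × 10⁻⁴ = 1.317 × 10⁻³, so Δρ ≈ 1.350 kg m⁻³.
N² = (g/ρ₀)·Δρ/Δz = g·(Δρ/ρ₀)/Δz = 9.81 × 1.317 × 10⁻³ / 25 = 5.1679 × 10⁻⁴ s⁻².
N = √(5.1679 × 10⁻⁴) = 0.022733 rad s⁻¹ ≈ 0.0227 rad s⁻¹.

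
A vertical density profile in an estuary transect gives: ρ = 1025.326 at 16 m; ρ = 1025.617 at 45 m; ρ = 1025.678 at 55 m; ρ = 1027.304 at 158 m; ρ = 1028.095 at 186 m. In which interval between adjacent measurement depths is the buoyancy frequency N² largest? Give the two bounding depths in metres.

158–186 m

Compute the density gradient over each adjacent pair:
  16–45 m: Δρ/Δz = 0.291/29 = 0.010 kg m⁻⁴
  45–55 m: Δρ/Δz = 0.061/10 = 6.1 × 10⁻³ kg m⁻⁴
  55–158 m: Δρ/Δz = 1.626/103 = 0.016 kg m⁻⁴
  158–186 m: Δρ/Δz = 0.791/28 = 0.028 kg m⁻⁴
The largest gradient is in the 158–186 m interval — the pycnocline.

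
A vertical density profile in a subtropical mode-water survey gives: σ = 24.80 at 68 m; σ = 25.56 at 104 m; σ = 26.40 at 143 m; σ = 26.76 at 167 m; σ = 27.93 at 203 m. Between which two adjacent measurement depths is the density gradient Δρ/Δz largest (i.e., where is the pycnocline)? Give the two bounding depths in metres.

167–203 m

Compute the density gradient over each adjacent pair:
  68–104 m: Δρ/Δz = 0.76/36 = 0.021 kg m⁻⁴
  104–143 m: Δρ/Δz = 0.84/39 = 0.022 kg m⁻⁴
  143–167 m: Δρ/Δz = 0.36/24 = 0.015 kg m⁻⁴
  167–203 m: Δρ/Δz = 1.17/36 = 0.033 kg m⁻⁴
The largest gradient is in the 167–203 m interval — the pycnocline.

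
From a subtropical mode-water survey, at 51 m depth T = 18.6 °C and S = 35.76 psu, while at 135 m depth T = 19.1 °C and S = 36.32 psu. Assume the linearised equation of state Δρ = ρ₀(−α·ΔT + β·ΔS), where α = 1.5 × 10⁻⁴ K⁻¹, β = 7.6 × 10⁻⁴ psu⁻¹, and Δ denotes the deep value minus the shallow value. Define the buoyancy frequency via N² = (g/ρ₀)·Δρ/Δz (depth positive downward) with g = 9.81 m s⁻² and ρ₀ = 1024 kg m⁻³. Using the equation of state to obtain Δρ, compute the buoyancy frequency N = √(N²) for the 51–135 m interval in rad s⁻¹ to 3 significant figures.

ΔT = +0.5 K, ΔS = +0.56 psu (deep − shallow).
Δρ/ρ₀ = −αΔT + βΔS = -7.50 × 10⁻⁵ + 4.256 × 10⁻⁴ = 3.506 × 10⁻⁴, so Δρ ≈ 0.3590 kg m⁻³.
N² = (g/ρ₀)·Δρ/Δz = g·(Δρ/ρ₀)/Δz = 9.81 × 3.506 × 10⁻⁴ / 84 = 4.0945 × 10⁻⁵ s⁻².
N = √(4.0945 × 10⁻⁵) = 6.3988 × 10⁻³ rad s⁻¹ ≈ 6.40 × 10⁻³ rad s⁻¹.

6.40 × 10⁻³ rad s⁻¹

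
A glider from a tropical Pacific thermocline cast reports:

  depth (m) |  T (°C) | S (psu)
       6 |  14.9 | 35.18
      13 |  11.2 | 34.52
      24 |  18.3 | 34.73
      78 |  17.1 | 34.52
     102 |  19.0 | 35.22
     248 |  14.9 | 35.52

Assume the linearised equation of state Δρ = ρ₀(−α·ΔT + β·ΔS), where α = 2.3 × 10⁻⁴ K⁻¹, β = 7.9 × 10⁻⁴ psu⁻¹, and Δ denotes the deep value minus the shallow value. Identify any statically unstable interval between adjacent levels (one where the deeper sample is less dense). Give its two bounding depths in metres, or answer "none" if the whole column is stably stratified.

Evaluate Δρ/ρ₀ = −αΔT + βΔS across each adjacent pair:
  6–13 m: −αΔT+βΔS = −(2.3 × 10⁻⁴)(-3.7)+(7.9 × 10⁻⁴)(-0.66) = 3.3 × 10⁻⁴ → stable
  13–24 m: −αΔT+βΔS = −(2.3 × 10⁻⁴)(+7.1)+(7.9 × 10⁻⁴)(+0.21) = -1.5 × 10⁻³ → UNSTABLE
  24–78 m: −αΔT+βΔS = −(2.3 × 10⁻⁴)(-1.2)+(7.9 × 10⁻⁴)(-0.21) = 1.1 × 10⁻⁴ → stable
  78–102 m: −αΔT+βΔS = −(2.3 × 10⁻⁴)(+1.9)+(7.9 × 10⁻⁴)(+0.70) = 1.2 × 10⁻⁴ → stable
  102–248 m: −αΔT+βΔS = −(2.3 × 10⁻⁴)(-4.1)+(7.9 × 10⁻⁴)(+0.30) = 1.2 × 10⁻³ → stable
The 13–24 m interval has Δρ < 0: lighter water underlies denser water.

13–24 m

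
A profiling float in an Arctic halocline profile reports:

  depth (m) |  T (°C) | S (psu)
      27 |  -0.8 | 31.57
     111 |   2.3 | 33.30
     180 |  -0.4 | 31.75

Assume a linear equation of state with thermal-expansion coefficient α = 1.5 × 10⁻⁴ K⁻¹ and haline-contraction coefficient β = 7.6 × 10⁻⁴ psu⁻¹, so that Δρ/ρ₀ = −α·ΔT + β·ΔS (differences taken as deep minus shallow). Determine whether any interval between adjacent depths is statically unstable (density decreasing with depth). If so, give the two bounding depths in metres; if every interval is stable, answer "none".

111–180 m

Evaluate Δρ/ρ₀ = −αΔT + βΔS across each adjacent pair:
  27–111 m: −αΔT+βΔS = −(1.5 × 10⁻⁴)(+3.1)+(7.6 × 10⁻⁴)(+1.73) = 8.5 × 10⁻⁴ → stable
  111–180 m: −αΔT+βΔS = −(1.5 × 10⁻⁴)(-2.7)+(7.6 × 10⁻⁴)(-1.55) = -7.7 × 10⁻⁴ → UNSTABLE
The 111–180 m interval has Δρ < 0: lighter water underlies denser water.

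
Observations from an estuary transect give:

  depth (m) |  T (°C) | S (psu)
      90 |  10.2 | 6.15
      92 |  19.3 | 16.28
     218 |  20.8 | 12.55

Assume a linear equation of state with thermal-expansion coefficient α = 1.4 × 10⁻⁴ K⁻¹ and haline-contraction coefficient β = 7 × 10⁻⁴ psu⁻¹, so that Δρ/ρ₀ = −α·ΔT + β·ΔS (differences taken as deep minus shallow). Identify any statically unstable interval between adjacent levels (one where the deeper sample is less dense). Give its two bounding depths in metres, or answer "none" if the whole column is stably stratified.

92–218 m

Evaluate Δρ/ρ₀ = −αΔT + βΔS across each adjacent pair:
  90–92 m: −αΔT+βΔS = −(1.4 × 10⁻⁴)(+9.1)+(7 × 10⁻⁴)(+10.13) = 5.8 × 10⁻³ → stable
  92–218 m: −αΔT+βΔS = −(1.4 × 10⁻⁴)(+1.5)+(7 × 10⁻⁴)(-3.73) = -2.8 × 10⁻³ → UNSTABLE
The 92–218 m interval has Δρ < 0: lighter water underlies denser water.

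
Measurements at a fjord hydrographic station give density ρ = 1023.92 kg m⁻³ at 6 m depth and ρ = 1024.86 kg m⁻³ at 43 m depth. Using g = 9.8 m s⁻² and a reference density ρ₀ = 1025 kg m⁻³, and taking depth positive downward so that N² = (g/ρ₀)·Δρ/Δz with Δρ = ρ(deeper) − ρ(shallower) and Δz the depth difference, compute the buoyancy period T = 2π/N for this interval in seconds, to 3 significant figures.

403 s

Δρ = 1024.86 − 1023.92 = 0.94 kg m⁻³ over Δz = 43 − 6 = 37 m.
N² = (9.8/1025) × (0.94/37) = 2.4290 × 10⁻⁴ s⁻².
N = √(2.4290 × 10⁻⁴) = 0.015585 rad s⁻¹, so T = 2π/N = 403.16 s ≈ 403 s.
A positive N² confirms static stability across the interval.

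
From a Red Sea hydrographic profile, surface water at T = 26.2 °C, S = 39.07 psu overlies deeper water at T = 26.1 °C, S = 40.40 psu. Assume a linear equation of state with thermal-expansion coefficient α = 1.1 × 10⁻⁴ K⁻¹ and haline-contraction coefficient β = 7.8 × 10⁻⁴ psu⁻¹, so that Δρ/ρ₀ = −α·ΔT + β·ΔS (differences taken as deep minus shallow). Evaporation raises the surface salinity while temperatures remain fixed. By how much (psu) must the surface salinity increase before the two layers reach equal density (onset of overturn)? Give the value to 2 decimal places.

Neutral buoyancy requires −α(T_deep − T_surf) + β(S_deep − S_surf′) = 0.
S_surf′ = S_deep − (α/β)·ΔT = 40.40 − (1.1 × 10⁻⁴/7.8 × 10⁻⁴)·(-0.1) = 40.4141 psu.
Increase required: 40.4141 − 39.07 = 1.3441 psu.

1.34 psu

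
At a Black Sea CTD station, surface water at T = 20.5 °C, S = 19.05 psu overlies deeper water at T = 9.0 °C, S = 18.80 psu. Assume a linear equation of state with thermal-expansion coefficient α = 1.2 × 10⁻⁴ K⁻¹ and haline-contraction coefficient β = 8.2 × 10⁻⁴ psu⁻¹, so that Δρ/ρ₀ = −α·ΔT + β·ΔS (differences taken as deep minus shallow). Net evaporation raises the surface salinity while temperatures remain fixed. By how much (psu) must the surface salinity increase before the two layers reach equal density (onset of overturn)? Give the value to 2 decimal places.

Neutral buoyancy requires −α(T_deep − T_surf) + β(S_deep − S_surf′) = 0.
S_surf′ = S_deep − (α/β)·ΔT = 18.80 − (1.2 × 10⁻⁴/8.2 × 10⁻⁴)·(-11.5) = 20.4829 psu.
Increase required: 20.4829 − 19.05 = 1.4329 psu.

1.43 psu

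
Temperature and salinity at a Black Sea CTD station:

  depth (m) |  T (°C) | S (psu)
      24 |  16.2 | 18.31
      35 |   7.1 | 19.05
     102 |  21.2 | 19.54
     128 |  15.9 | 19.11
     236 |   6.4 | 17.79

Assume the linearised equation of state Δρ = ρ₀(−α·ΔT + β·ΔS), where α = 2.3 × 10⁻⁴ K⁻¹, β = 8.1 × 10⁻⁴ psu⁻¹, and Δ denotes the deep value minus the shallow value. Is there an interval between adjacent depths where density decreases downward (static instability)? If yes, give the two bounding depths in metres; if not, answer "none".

Evaluate Δρ/ρ₀ = −αΔT + βΔS across each adjacent pair:
  24–35 m: −αΔT+βΔS = −(2.3 × 10⁻⁴)(-9.1)+(8.1 × 10⁻⁴)(+0.74) = 2.7 × 10⁻³ → stable
  35–102 m: −αΔT+βΔS = −(2.3 × 10⁻⁴)(+14.1)+(8.1 × 10⁻⁴)(+0.49) = -2.8 × 10⁻³ → UNSTABLE
  102–128 m: −αΔT+βΔS = −(2.3 × 10⁻⁴)(-5.3)+(8.1 × 10⁻⁴)(-0.43) = 8.7 × 10⁻⁴ → stable
  128–236 m: −αΔT+βΔS = −(2.3 × 10⁻⁴)(-9.5)+(8.1 × 10⁻⁴)(-1.32) = 1.1 × 10⁻³ → stable
The 35–102 m interval has Δρ < 0: lighter water underlies denser water.

35–102 m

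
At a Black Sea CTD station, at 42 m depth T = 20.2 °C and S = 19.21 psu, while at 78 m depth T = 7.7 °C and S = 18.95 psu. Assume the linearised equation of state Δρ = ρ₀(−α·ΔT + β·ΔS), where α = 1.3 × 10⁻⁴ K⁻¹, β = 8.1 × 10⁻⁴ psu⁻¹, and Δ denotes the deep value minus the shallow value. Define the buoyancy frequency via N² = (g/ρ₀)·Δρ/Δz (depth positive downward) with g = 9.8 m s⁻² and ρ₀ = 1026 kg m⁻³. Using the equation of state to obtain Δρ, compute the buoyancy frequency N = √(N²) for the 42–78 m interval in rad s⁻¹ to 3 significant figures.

ΔT = -12.5 K, ΔS = -0.26 psu (deep − shallow).
Δρ/ρ₀ = −αΔT + βΔS = 1.625 × 10⁻³ − 2.106 × 10⁻⁴ = 1.4144 × 10⁻³, so Δρ ≈ 1.451 kg m⁻³.
N² = (g/ρ₀)·Δρ/Δz = g·(Δρ/ρ₀)/Δz = 9.8 × 1.4144 × 10⁻³ / 36 = 3.8503 × 10⁻⁴ s⁻².
N = √(3.8503 × 10⁻⁴) = 0.019622 rad s⁻¹ ≈ 0.0196 rad s⁻¹.

0.0196 rad s⁻¹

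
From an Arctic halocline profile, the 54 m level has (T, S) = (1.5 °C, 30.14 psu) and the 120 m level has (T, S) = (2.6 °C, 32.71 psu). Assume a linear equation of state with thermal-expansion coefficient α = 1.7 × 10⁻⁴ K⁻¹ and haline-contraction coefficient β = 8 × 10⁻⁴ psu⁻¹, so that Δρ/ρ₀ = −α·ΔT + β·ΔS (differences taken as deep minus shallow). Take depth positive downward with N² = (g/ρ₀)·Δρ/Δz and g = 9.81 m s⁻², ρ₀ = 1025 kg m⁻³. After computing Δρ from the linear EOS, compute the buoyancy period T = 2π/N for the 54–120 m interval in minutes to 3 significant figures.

ΔT = +1.1 K, ΔS = +2.57 psu (deep − shallow).
Δρ/ρ₀ = −αΔT + βΔS = -1.87 × 10⁻⁴ + 2.056 × 10⁻³ = 1.869 × 10⁻³, so Δρ ≈ 1.916 kg m⁻³.
N² = (g/ρ₀)·Δρ/Δz = g·(Δρ/ρ₀)/Δz = 9.81 × 1.869 × 10⁻³ / 66 = 2.7780 × 10⁻⁴ s⁻².
N = √(2.7780 × 10⁻⁴) = 0.016667 rad s⁻¹ → T = 2π/N = 376.98 s = 6.2830 min ≈ 6.28 min.

6.28 min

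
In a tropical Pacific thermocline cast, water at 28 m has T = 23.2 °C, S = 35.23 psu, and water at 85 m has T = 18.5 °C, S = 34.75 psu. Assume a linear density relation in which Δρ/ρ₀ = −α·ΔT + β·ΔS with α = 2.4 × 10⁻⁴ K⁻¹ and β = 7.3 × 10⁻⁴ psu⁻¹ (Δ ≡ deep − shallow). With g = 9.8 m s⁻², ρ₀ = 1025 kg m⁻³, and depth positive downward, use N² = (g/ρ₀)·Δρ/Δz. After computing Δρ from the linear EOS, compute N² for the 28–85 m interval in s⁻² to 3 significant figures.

ΔT = -4.7 K, ΔS = -0.48 psu (deep − shallow).
Δρ/ρ₀ = −αΔT + βΔS = 1.128 × 10⁻³ − 3.504 × 10⁻⁴ = 7.776 × 10⁻⁴, so Δρ ≈ 0.7970 kg m⁻³.
N² = (g/ρ₀)·Δρ/Δz = g·(Δρ/ρ₀)/Δz = 9.8 × 7.776 × 10⁻⁴ / 57 = 1.3369 × 10⁻⁴ s⁻² ≈ 1.34 × 10⁻⁴ s⁻².

1.34 × 10⁻⁴ s⁻²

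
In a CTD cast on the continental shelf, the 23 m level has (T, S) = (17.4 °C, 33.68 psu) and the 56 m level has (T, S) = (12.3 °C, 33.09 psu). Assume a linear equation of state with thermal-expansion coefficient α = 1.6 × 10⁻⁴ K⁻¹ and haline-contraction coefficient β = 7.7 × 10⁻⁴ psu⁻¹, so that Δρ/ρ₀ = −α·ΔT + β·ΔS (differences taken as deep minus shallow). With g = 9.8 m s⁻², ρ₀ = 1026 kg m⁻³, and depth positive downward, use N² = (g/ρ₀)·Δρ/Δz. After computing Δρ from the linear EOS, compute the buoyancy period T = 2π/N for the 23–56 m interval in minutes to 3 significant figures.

ΔT = -5.1 K, ΔS = -0.59 psu (deep − shallow).
Δρ/ρ₀ = −αΔT + βΔS = 8.16 × 10⁻⁴ − 4.543 × 10⁻⁴ = 3.617 × 10⁻⁴, so Δρ ≈ 0.3711 kg m⁻³.
N² = (g/ρ₀)·Δρ/Δz = g·(Δρ/ρ₀)/Δz = 9.8 × 3.617 × 10⁻⁴ / 33 = 1.0741 × 10⁻⁴ s⁻².
N = √(1.0741 × 10⁻⁴) = 0.010364 rad s⁻¹ → T = 2π/N = 606.25 s = 10.104 min ≈ 10.1 min.

10.1 min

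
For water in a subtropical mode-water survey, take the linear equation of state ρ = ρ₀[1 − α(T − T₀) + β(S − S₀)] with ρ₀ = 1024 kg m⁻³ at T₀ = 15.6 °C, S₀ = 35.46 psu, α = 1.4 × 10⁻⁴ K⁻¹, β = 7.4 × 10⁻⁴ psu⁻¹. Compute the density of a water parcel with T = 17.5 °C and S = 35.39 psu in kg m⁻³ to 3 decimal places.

1023.675 kg m⁻³

T − T₀ = +1.9 K, S − S₀ = -0.07 psu.
Bracket = 1 − α·(+1.9) + β·(-0.07) = 1 + (-3.178 × 10⁻⁴) = 0.9996822.
ρ = 1024 × 0.9996822 = 1023.675 kg m⁻³.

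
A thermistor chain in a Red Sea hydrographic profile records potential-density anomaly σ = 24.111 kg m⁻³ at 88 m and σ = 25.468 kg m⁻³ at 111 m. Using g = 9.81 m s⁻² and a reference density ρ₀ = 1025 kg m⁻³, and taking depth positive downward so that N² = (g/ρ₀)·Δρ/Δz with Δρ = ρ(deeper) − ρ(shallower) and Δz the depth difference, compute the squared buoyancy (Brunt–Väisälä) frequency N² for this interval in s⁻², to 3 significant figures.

Δρ = 1025.468 − 1024.111 = 1.357 kg m⁻³ over Δz = 111 − 88 = 23 m.
N² = (9.81/1025) × (1.357/23) = 5.6467 × 10⁻⁴ s⁻² ≈ 5.65 × 10⁻⁴ s⁻².
A positive N² confirms static stability across the interval.

5.65 × 10⁻⁴ s⁻²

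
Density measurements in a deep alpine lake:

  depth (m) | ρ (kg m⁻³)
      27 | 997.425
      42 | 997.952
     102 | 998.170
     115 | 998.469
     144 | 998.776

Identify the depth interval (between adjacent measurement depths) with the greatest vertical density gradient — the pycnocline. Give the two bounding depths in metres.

Compute the density gradient over each adjacent pair:
  27–42 m: Δρ/Δz = 0.527/15 = 0.035 kg m⁻⁴
  42–102 m: Δρ/Δz = 0.218/60 = 3.6 × 10⁻³ kg m⁻⁴
  102–115 m: Δρ/Δz = 0.299/13 = 0.023 kg m⁻⁴
  115–144 m: Δρ/Δz = 0.307/29 = 0.011 kg m⁻⁴
The largest gradient is in the 27–42 m interval — the pycnocline.

27–42 m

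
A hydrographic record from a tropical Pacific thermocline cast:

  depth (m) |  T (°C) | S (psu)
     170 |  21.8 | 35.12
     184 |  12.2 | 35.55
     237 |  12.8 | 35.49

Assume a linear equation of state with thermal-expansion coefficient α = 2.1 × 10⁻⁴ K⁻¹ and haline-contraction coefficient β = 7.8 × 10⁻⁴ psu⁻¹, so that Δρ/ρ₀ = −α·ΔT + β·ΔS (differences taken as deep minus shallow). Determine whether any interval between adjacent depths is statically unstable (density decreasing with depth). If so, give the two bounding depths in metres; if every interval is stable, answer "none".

184–237 m

Evaluate Δρ/ρ₀ = −αΔT + βΔS across each adjacent pair:
  170–184 m: −αΔT+βΔS = −(2.1 × 10⁻⁴)(-9.6)+(7.8 × 10⁻⁴)(+0.43) = 2.4 × 10⁻³ → stable
  184–237 m: −αΔT+βΔS = −(2.1 × 10⁻⁴)(+0.6)+(7.8 × 10⁻⁴)(-0.06) = -1.7 × 10⁻⁴ → UNSTABLE
The 184–237 m interval has Δρ < 0: lighter water underlies denser water.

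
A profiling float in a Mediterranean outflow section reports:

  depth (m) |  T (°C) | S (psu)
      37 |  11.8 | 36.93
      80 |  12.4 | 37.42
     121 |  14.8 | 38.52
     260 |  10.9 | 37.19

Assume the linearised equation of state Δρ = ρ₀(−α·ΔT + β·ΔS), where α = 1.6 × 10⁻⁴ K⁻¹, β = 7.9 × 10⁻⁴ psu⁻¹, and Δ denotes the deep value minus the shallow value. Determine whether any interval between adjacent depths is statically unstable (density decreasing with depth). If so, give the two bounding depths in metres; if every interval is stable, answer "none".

121–260 m

Evaluate Δρ/ρ₀ = −αΔT + βΔS across each adjacent pair:
  37–80 m: −αΔT+βΔS = −(1.6 × 10⁻⁴)(+0.6)+(7.9 × 10⁻⁴)(+0.49) = 2.9 × 10⁻⁴ → stable
  80–121 m: −αΔT+βΔS = −(1.6 × 10⁻⁴)(+2.4)+(7.9 × 10⁻⁴)(+1.10) = 4.9 × 10⁻⁴ → stable
  121–260 m: −αΔT+βΔS = −(1.6 × 10⁻⁴)(-3.9)+(7.9 × 10⁻⁴)(-1.33) = -4.3 × 10⁻⁴ → UNSTABLE
The 121–260 m interval has Δρ < 0: lighter water underlies denser water.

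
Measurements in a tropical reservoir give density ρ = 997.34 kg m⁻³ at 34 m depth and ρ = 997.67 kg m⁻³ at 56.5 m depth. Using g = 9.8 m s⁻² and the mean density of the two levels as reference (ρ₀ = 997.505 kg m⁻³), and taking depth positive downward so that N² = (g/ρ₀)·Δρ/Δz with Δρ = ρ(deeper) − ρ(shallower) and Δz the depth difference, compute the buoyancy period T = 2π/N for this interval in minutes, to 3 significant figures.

8.72 min

Δρ = 997.67 − 997.34 = 0.33 kg m⁻³ over Δz = 56.5 − 34 = 22.5 m.
N² = (9.8/997.505) × (0.33/22.5) = 1.4409 × 10⁻⁴ s⁻².
N = √(1.4409 × 10⁻⁴) = 0.012004 rad s⁻¹, so T = 2π/N = 523.42 s = 8.7237 min ≈ 8.72 min.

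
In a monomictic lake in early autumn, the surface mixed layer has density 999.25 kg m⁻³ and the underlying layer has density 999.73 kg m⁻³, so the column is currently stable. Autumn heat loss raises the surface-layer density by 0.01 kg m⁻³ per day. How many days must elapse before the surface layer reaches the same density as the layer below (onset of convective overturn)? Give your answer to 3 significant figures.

Density deficit of the surface layer: 999.73 − 999.25 = 0.48 kg m⁻³.
Required change = 0.48 / 0.01 = 48.0 days.

48.0 days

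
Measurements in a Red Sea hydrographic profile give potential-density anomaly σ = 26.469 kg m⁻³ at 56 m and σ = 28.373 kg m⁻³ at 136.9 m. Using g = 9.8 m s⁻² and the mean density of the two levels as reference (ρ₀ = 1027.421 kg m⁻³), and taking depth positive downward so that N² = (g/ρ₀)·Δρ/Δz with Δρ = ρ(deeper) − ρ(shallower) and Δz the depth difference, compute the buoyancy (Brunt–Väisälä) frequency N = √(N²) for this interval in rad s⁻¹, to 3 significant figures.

Δρ = 1028.373 − 1026.469 = 1.904 kg m⁻³ over Δz = 136.9 − 56 = 80.9 m.
N² = (9.8/1027.421) × (1.904/80.9) = 2.2449 × 10⁻⁴ s⁻².
N = √(2.2449 × 10⁻⁴) = 0.014983 rad s⁻¹ ≈ 0.0150 rad s⁻¹.

0.0150 rad s⁻¹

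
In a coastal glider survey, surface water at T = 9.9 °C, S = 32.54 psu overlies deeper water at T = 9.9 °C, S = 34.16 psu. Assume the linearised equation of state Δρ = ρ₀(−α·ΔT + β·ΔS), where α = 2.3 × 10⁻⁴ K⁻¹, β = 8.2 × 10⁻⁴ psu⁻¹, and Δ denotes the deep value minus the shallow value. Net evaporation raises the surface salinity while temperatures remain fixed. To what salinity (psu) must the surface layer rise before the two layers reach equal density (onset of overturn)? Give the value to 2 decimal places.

34.16 psu

Neutral buoyancy requires −α(T_deep − T_surf) + β(S_deep − S_surf′) = 0.
S_surf′ = S_deep − (α/β)·ΔT = 34.16 − (2.3 × 10⁻⁴/8.2 × 10⁻⁴)·(+0.0) = 34.1600 psu.
Increase required: 34.1600 − 32.54 = 1.6200 psu.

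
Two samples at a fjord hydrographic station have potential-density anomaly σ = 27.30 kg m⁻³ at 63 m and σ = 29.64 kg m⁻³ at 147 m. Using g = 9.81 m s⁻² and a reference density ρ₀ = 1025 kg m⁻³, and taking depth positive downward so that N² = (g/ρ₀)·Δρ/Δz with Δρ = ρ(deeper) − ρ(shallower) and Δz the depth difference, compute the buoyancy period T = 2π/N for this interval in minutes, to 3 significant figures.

Δρ = 1029.64 − 1027.30 = 2.34 kg m⁻³ over Δz = 147 − 63 = 84 m.
N² = (9.81/1025) × (2.34/84) = 2.6661 × 10⁻⁴ s⁻².
N = √(2.6661 × 10⁻⁴) = 0.016328 rad s⁻¹, so T = 2π/N = 384.81 s = 6.4135 min ≈ 6.41 min.

6.41 min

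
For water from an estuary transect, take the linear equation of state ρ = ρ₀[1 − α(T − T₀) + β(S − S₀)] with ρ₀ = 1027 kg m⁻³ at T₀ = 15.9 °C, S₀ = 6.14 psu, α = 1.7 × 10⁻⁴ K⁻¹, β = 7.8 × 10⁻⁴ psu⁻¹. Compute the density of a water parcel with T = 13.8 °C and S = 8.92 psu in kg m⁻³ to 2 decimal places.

T − T₀ = -2.1 K, S − S₀ = +2.78 psu.
Bracket = 1 − α·(-2.1) + β·(+2.78) = 1 + (2.5254 × 10⁻³) = 1.0025254.
ρ = 1027 × 1.0025254 = 1029.59 kg m⁻³.

1029.59 kg m⁻³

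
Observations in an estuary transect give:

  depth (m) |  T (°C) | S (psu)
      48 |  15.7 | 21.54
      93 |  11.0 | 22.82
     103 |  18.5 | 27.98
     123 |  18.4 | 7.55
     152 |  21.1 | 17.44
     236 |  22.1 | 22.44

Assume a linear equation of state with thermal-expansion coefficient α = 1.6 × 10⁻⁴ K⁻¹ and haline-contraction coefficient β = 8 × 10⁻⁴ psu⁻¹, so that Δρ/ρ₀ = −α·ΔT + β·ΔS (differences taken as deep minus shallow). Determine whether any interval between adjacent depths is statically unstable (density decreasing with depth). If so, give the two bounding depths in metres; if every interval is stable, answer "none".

103–123 m

Evaluate Δρ/ρ₀ = −αΔT + βΔS across each adjacent pair:
  48–93 m: −αΔT+βΔS = −(1.6 × 10⁻⁴)(-4.7)+(8 × 10⁻⁴)(+1.28) = 1.8 × 10⁻³ → stable
  93–103 m: −αΔT+βΔS = −(1.6 × 10⁻⁴)(+7.5)+(8 × 10⁻⁴)(+5.16) = 2.9 × 10⁻³ → stable
  103–123 m: −αΔT+βΔS = −(1.6 × 10⁻⁴)(-0.1)+(8 × 10⁻⁴)(-20.43) = -0.016 → UNSTABLE
  123–152 m: −αΔT+βΔS = −(1.6 × 10⁻⁴)(+2.7)+(8 × 10⁻⁴)(+9.89) = 7.5 × 10⁻³ → stable
  152–236 m: −αΔT+βΔS = −(1.6 × 10⁻⁴)(+1.0)+(8 × 10⁻⁴)(+5.00) = 3.8 × 10⁻³ → stable
The 103–123 m interval has Δρ < 0: lighter water underlies denser water.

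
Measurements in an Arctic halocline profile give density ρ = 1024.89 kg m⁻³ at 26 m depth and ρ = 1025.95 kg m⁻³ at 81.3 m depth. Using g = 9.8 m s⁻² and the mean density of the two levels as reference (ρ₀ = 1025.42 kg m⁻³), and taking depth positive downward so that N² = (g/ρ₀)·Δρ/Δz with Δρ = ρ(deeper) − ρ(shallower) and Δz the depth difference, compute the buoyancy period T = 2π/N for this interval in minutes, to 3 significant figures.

Δρ = 1025.95 − 1024.89 = 1.06 kg m⁻³ over Δz = 81.3 − 26 = 55.3 m.
N² = (9.8/1025.42) × (1.06/55.3) = 1.8319 × 10⁻⁴ s⁻².
N = √(1.8319 × 10⁻⁴) = 0.013535 rad s⁻¹, so T = 2π/N = 464.22 s = 7.7370 min ≈ 7.74 min.

7.74 min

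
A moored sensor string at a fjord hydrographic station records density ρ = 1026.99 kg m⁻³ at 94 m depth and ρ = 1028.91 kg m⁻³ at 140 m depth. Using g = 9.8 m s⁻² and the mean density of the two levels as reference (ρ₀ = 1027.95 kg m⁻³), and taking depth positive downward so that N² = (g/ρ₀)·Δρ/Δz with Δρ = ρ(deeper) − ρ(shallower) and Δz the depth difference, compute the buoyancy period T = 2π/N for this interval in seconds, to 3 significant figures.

315 s

Δρ = 1028.91 − 1026.99 = 1.92 kg m⁻³ over Δz = 140 − 94 = 46 m.
N² = (9.8/1027.95) × (1.92/46) = 3.9792 × 10⁻⁴ s⁻².
N = √(3.9792 × 10⁻⁴) = 0.019948 rad s⁻¹, so T = 2π/N = 314.98 s ≈ 315 s.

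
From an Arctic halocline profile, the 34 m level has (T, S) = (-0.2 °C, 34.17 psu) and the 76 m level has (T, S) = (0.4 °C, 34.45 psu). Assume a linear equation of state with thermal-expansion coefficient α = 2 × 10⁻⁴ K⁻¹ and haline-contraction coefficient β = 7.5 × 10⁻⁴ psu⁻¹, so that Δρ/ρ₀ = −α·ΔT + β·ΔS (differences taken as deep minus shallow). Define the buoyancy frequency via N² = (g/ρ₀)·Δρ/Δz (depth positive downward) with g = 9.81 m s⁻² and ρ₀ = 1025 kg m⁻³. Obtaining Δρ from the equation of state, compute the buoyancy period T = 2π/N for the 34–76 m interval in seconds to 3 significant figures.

1.37 × 10³ s

ΔT = +0.6 K, ΔS = +0.28 psu (deep − shallow).
Δρ/ρ₀ = −αΔT + βΔS = -1.20 × 10⁻⁴ + 2.10 × 10⁻⁴ = 9.00 × 10⁻⁵, so Δρ ≈ 0.09225 kg m⁻³.
N² = (g/ρ₀)·Δρ/Δz = g·(Δρ/ρ₀)/Δz = 9.81 × 9.00 × 10⁻⁵ / 42 = 2.1021 × 10⁻⁵ s⁻².
N = √(2.1021 × 10⁻⁵) = 4.5849 × 10⁻³ rad s⁻¹ → T = 2π/N = 1.3704 × 10³ s ≈ 1.37 × 10³ s.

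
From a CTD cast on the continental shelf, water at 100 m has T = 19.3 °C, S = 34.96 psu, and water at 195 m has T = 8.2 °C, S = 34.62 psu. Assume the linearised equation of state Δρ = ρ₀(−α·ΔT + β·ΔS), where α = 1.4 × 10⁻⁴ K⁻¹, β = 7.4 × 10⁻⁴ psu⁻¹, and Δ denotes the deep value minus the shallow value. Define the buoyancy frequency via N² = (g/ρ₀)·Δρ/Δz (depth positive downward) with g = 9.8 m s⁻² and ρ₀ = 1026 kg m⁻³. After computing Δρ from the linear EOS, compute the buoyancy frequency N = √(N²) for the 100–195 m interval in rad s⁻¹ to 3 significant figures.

0.0116 rad s⁻¹

ΔT = -11.1 K, ΔS = -0.34 psu (deep − shallow).
Δρ/ρ₀ = −αΔT + βΔS = 1.554 × 10⁻³ − 2.516 × 10⁻⁴ = 1.3024 × 10⁻³, so Δρ ≈ 1.336 kg m⁻³.
N² = (g/ρ₀)·Δρ/Δz = g·(Δρ/ρ₀)/Δz = 9.8 × 1.3024 × 10⁻³ / 95 = 1.3435 × 10⁻⁴ s⁻².
N = √(1.3435 × 10⁻⁴) = 0.011591 rad s⁻¹ ≈ 0.0116 rad s⁻¹.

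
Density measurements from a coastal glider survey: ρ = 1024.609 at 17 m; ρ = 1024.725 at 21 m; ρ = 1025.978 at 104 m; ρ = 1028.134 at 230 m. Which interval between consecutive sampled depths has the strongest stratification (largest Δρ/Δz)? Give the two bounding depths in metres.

Compute the density gradient over each adjacent pair:
  17–21 m: Δρ/Δz = 0.116/4 = 0.029 kg m⁻⁴
  21–104 m: Δρ/Δz = 1.253/83 = 0.015 kg m⁻⁴
  104–230 m: Δρ/Δz = 2.156/126 = 0.017 kg m⁻⁴
The largest gradient is in the 17–21 m interval — the pycnocline.

17–21 m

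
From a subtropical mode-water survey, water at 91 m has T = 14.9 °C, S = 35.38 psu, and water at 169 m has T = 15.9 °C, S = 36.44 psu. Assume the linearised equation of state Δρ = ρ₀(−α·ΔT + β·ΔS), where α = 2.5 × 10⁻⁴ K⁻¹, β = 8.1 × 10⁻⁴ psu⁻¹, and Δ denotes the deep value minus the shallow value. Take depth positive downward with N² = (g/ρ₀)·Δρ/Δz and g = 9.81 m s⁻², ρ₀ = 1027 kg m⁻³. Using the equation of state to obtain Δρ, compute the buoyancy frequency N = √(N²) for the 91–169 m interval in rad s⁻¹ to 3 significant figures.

ΔT = +1.0 K, ΔS = +1.06 psu (deep − shallow).
Δρ/ρ₀ = −αΔT + βΔS = -2.50 × 10⁻⁴ + 8.586 × 10⁻⁴ = 6.086 × 10⁻⁴, so Δρ ≈ 0.6250 kg m⁻³.
N² = (g/ρ₀)·Δρ/Δz = g·(Δρ/ρ₀)/Δz = 9.81 × 6.086 × 10⁻⁴ / 78 = 7.6543 × 10⁻⁵ s⁻².
N = √(7.6543 × 10⁻⁵) = 8.7489 × 10⁻³ rad s⁻¹ ≈ 8.75 × 10⁻³ rad s⁻¹.

8.75 × 10⁻³ rad s⁻¹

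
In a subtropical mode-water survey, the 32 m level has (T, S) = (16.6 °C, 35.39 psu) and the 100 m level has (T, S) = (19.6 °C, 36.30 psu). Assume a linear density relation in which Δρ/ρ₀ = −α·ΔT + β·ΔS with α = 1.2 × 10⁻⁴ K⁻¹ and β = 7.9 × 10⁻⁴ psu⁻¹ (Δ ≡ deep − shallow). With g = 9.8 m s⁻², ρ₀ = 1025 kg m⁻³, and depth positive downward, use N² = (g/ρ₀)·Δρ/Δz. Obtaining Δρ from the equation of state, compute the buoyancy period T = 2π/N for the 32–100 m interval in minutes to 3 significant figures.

14.6 min

ΔT = +3.0 K, ΔS = +0.91 psu (deep − shallow).
Δρ/ρ₀ = −αΔT + βΔS = -3.60 × 10⁻⁴ + 7.189 × 10⁻⁴ = 3.589 × 10⁻⁴, so Δρ ≈ 0.3679 kg m⁻³.
N² = (g/ρ₀)·Δρ/Δz = g·(Δρ/ρ₀)/Δz = 9.8 × 3.589 × 10⁻⁴ / 68 = 5.1724 × 10⁻⁵ s⁻².
N = √(5.1724 × 10⁻⁵) = 7.1919 × 10⁻³ rad s⁻¹ → T = 2π/N = 873.65 s = 14.561 min ≈ 14.6 min.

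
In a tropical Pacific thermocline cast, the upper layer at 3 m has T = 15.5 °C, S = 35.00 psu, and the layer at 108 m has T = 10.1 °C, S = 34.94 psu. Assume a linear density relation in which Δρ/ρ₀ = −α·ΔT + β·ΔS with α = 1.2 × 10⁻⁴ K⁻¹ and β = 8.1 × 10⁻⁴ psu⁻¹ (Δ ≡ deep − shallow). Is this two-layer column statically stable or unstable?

stable

ΔT = 10.1 − 15.5 = -5.4 K and ΔS = 34.94 − 35.00 = -0.06 psu (deep − shallow).
−αΔT = 6.48 × 10⁻⁴; βΔS = -4.86 × 10⁻⁵; sum Δρ/ρ₀ = 5.994 × 10⁻⁴.
Δρ/ρ₀ > 0, so Δρ > 0: deeper water is denser → statically stable.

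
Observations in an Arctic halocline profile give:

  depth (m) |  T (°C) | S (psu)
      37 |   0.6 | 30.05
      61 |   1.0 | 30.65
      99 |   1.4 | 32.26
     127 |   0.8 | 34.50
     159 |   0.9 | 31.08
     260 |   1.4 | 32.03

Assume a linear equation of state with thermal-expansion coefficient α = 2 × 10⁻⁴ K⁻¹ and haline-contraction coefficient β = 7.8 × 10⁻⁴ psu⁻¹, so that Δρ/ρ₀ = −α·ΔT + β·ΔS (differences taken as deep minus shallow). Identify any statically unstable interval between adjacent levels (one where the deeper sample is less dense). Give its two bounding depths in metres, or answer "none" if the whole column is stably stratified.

Evaluate Δρ/ρ₀ = −αΔT + βΔS across each adjacent pair:
  37–61 m: −αΔT+βΔS = −(2 × 10⁻⁴)(+0.4)+(7.8 × 10⁻⁴)(+0.60) = 3.9 × 10⁻⁴ → stable
  61–99 m: −αΔT+βΔS = −(2 × 10⁻⁴)(+0.4)+(7.8 × 10⁻⁴)(+1.61) = 1.2 × 10⁻³ → stable
  99–127 m: −αΔT+βΔS = −(2 × 10⁻⁴)(-0.6)+(7.8 × 10⁻⁴)(+2.24) = 1.9 × 10⁻³ → stable
  127–159 m: −αΔT+βΔS = −(2 × 10⁻⁴)(+0.1)+(7.8 × 10⁻⁴)(-3.42) = -2.7 × 10⁻³ → UNSTABLE
  159–260 m: −αΔT+βΔS = −(2 × 10⁻⁴)(+0.5)+(7.8 × 10⁻⁴)(+0.95) = 6.4 × 10⁻⁴ → stable
The 127–159 m interval has Δρ < 0: lighter water underlies denser water.

127–159 m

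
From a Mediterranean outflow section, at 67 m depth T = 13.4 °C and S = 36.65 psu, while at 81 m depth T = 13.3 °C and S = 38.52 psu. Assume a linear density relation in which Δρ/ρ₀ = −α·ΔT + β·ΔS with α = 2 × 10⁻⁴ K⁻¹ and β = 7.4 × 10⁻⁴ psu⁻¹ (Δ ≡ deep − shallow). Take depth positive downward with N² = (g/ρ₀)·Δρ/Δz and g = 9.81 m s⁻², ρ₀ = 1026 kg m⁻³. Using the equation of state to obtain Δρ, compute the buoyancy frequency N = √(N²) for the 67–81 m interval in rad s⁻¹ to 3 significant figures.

0.0314 rad s⁻¹

ΔT = -0.1 K, ΔS = +1.87 psu (deep − shallow).
Δρ/ρ₀ = −αΔT + βΔS = 2.00 × 10⁻⁵ + 1.3838 × 10⁻³ = 1.4038 × 10⁻³, so Δρ ≈ 1.440 kg m⁻³.
N² = (g/ρ₀)·Δρ/Δz = g·(Δρ/ρ₀)/Δz = 9.81 × 1.4038 × 10⁻³ / 14 = 9.8366 × 10⁻⁴ s⁻².
N = √(9.8366 × 10⁻⁴) = 0.031363 rad s⁻¹ ≈ 0.0314 rad s⁻¹.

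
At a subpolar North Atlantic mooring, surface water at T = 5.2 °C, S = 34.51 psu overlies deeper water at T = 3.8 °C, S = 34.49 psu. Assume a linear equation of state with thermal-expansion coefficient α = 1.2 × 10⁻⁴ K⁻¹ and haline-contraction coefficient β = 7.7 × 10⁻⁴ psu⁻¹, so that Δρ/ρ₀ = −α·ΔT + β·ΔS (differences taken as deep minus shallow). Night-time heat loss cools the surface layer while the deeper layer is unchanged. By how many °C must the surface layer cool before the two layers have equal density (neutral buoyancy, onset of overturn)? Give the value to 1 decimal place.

Neutral buoyancy requires Δρ = 0, i.e. −α(T_deep − T_surf′) + β(S_deep − S_surf) = 0.
T_surf′ = T_deep − (β/α)·ΔS = 3.8 − (7.7 × 10⁻⁴/1.2 × 10⁻⁴)·(-0.02) = 3.928 °C.
Cooling required: 5.2 − (3.928) = 1.272 °C.

1.3 °C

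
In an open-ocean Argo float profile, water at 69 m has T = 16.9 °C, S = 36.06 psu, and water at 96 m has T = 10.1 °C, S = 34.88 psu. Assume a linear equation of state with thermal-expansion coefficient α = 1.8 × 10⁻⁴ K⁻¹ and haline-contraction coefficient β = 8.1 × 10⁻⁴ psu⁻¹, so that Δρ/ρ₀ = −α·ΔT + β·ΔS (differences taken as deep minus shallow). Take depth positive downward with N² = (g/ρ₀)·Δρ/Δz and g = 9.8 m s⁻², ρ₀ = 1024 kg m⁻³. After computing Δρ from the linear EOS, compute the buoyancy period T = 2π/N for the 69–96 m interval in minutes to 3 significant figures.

10.6 min

ΔT = -6.8 K, ΔS = -1.18 psu (deep − shallow).
Δρ/ρ₀ = −αΔT + βΔS = 1.224 × 10⁻³ − 9.558 × 10⁻⁴ = 2.682 × 10⁻⁴, so Δρ ≈ 0.2746 kg m⁻³.
N² = (g/ρ₀)·Δρ/Δz = g·(Δρ/ρ₀)/Δz = 9.8 × 2.682 × 10⁻⁴ / 27 = 9.7347 × 10⁻⁵ s⁻².
N = √(9.7347 × 10⁻⁵) = 9.8665 × 10⁻³ rad s⁻¹ → T = 2π/N = 636.82 s = 10.614 min ≈ 10.6 min.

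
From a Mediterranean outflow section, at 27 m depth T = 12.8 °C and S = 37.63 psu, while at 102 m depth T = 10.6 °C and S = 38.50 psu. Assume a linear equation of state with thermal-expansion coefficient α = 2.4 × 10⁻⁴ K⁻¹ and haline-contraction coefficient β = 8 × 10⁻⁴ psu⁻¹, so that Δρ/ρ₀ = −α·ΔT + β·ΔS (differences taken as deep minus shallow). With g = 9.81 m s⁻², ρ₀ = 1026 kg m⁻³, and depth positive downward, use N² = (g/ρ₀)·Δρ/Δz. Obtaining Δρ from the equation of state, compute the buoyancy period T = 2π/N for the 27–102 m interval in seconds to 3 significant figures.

497 s

ΔT = -2.2 K, ΔS = +0.87 psu (deep − shallow).
Δρ/ρ₀ = −αΔT + βΔS = 5.28 × 10⁻⁴ + 6.96 × 10⁻⁴ = 1.224 × 10⁻³, so Δρ ≈ 1.256 kg m⁻³.
N² = (g/ρ₀)·Δρ/Δz = g·(Δρ/ρ₀)/Δz = 9.81 × 1.224 × 10⁻³ / 75 = 1.6010 × 10⁻⁴ s⁻².
N = √(1.6010 × 10⁻⁴) = 0.012653 rad s⁻¹ → T = 2π/N = 496.58 s ≈ 497 s.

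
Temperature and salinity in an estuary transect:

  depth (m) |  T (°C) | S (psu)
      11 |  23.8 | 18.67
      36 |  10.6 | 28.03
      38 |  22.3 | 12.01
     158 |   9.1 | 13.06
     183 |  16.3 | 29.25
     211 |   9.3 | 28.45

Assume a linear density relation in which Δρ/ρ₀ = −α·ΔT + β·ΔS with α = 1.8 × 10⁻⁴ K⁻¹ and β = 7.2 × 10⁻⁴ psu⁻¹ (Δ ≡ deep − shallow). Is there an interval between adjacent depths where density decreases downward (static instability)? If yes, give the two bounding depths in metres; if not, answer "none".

Evaluate Δρ/ρ₀ = −αΔT + βΔS across each adjacent pair:
  11–36 m: −αΔT+βΔS = −(1.8 × 10⁻⁴)(-13.2)+(7.2 × 10⁻⁴)(+9.36) = 9.1 × 10⁻³ → stable
  36–38 m: −αΔT+βΔS = −(1.8 × 10⁻⁴)(+11.7)+(7.2 × 10⁻⁴)(-16.02) = -0.014 → UNSTABLE
  38–158 m: −αΔT+βΔS = −(1.8 × 10⁻⁴)(-13.2)+(7.2 × 10⁻⁴)(+1.05) = 3.1 × 10⁻³ → stable
  158–183 m: −αΔT+βΔS = −(1.8 × 10⁻⁴)(+7.2)+(7.2 × 10⁻⁴)(+16.19) = 0.010 → stable
  183–211 m: −αΔT+βΔS = −(1.8 × 10⁻⁴)(-7.0)+(7.2 × 10⁻⁴)(-0.80) = 6.8 × 10⁻⁴ → stable
The 36–38 m interval has Δρ < 0: lighter water underlies denser water.

36–38 m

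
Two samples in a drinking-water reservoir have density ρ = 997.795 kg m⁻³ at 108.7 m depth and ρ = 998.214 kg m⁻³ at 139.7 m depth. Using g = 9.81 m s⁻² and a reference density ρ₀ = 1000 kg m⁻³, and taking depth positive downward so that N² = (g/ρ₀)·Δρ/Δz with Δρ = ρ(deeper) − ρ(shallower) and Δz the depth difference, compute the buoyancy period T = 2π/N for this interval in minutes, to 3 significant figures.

Δρ = 998.214 − 997.795 = 0.419 kg m⁻³ over Δz = 139.7 − 108.7 = 31 m.
N² = (9.81/1000) × (0.419/31) = 1.3259 × 10⁻⁴ s⁻².
N = √(1.3259 × 10⁻⁴) = 0.011515 rad s⁻¹, so T = 2π/N = 545.65 s = 9.0942 min ≈ 9.09 min.

9.09 min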